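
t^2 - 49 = (t - 7)*(t + 7)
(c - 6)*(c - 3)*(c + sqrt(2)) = c^3 - 9*c^2 + sqrt(2)*c^2 - 9*sqrt(2)*c + 18*c + 18*sqrt(2)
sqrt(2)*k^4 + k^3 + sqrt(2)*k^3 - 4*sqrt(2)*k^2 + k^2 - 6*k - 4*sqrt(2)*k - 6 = (k - 3*sqrt(2)/2)*(k + sqrt(2))^2*(sqrt(2)*k + sqrt(2))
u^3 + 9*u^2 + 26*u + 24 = (u + 2)*(u + 3)*(u + 4)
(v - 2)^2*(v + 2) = v^3 - 2*v^2 - 4*v + 8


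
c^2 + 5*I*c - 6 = (c + 2*I)*(c + 3*I)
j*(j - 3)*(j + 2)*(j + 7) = j^4 + 6*j^3 - 13*j^2 - 42*j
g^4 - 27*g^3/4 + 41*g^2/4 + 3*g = g*(g - 4)*(g - 3)*(g + 1/4)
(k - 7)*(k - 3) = k^2 - 10*k + 21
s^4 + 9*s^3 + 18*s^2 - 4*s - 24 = (s - 1)*(s + 2)^2*(s + 6)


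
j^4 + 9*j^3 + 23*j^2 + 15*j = j*(j + 1)*(j + 3)*(j + 5)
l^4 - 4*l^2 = l^2*(l - 2)*(l + 2)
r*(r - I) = r^2 - I*r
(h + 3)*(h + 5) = h^2 + 8*h + 15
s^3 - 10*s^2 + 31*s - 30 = (s - 5)*(s - 3)*(s - 2)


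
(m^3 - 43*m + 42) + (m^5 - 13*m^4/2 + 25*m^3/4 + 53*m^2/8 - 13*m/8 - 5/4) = m^5 - 13*m^4/2 + 29*m^3/4 + 53*m^2/8 - 357*m/8 + 163/4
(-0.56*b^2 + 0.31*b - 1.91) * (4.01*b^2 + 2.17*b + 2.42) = -2.2456*b^4 + 0.0278999999999998*b^3 - 8.3416*b^2 - 3.3945*b - 4.6222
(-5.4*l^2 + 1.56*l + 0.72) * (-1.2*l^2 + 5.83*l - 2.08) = 6.48*l^4 - 33.354*l^3 + 19.4628*l^2 + 0.952799999999999*l - 1.4976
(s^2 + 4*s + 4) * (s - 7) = s^3 - 3*s^2 - 24*s - 28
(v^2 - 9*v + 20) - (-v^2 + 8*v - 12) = 2*v^2 - 17*v + 32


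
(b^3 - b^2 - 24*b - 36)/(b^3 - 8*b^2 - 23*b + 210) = (b^2 + 5*b + 6)/(b^2 - 2*b - 35)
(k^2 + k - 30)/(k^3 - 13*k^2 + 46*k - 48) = (k^2 + k - 30)/(k^3 - 13*k^2 + 46*k - 48)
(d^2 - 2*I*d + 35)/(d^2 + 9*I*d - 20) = (d - 7*I)/(d + 4*I)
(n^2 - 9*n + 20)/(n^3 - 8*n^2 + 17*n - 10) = (n - 4)/(n^2 - 3*n + 2)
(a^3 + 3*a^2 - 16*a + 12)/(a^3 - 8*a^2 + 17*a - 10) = (a + 6)/(a - 5)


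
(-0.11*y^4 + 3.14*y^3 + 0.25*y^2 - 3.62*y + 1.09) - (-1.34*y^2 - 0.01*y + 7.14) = -0.11*y^4 + 3.14*y^3 + 1.59*y^2 - 3.61*y - 6.05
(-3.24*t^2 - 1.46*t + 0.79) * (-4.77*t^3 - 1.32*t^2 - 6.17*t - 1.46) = 15.4548*t^5 + 11.241*t^4 + 18.1497*t^3 + 12.6958*t^2 - 2.7427*t - 1.1534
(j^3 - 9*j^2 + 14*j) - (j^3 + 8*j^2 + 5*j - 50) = -17*j^2 + 9*j + 50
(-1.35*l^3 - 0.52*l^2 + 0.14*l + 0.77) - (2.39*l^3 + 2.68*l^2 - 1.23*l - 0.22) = -3.74*l^3 - 3.2*l^2 + 1.37*l + 0.99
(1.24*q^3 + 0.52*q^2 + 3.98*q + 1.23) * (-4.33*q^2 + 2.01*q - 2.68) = -5.3692*q^5 + 0.240799999999999*q^4 - 19.5114*q^3 + 1.2803*q^2 - 8.1941*q - 3.2964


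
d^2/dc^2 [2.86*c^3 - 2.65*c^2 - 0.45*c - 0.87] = 17.16*c - 5.3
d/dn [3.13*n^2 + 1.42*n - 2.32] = 6.26*n + 1.42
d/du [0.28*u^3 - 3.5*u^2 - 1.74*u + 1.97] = 0.84*u^2 - 7.0*u - 1.74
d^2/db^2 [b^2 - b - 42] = 2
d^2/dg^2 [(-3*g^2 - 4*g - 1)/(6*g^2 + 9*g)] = 2*(2*g^3 - 12*g^2 - 18*g - 9)/(3*g^3*(8*g^3 + 36*g^2 + 54*g + 27))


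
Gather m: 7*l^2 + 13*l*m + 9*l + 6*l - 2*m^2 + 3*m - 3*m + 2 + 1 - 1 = 7*l^2 + 13*l*m + 15*l - 2*m^2 + 2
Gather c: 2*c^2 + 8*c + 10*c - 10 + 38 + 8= 2*c^2 + 18*c + 36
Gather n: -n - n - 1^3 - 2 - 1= -2*n - 4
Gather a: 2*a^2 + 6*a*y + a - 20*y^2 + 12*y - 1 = 2*a^2 + a*(6*y + 1) - 20*y^2 + 12*y - 1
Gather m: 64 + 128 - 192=0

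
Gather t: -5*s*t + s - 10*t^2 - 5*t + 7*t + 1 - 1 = s - 10*t^2 + t*(2 - 5*s)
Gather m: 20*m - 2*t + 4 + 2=20*m - 2*t + 6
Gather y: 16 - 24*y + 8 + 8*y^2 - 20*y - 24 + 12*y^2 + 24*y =20*y^2 - 20*y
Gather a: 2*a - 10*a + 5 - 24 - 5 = -8*a - 24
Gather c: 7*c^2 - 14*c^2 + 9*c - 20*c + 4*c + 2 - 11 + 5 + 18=-7*c^2 - 7*c + 14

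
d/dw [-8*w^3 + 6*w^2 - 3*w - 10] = -24*w^2 + 12*w - 3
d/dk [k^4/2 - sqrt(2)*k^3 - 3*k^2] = k*(2*k^2 - 3*sqrt(2)*k - 6)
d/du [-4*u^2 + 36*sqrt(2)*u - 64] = -8*u + 36*sqrt(2)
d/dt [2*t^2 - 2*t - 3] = 4*t - 2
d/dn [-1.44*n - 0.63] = -1.44000000000000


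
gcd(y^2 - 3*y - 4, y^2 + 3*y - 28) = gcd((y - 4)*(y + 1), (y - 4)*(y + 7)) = y - 4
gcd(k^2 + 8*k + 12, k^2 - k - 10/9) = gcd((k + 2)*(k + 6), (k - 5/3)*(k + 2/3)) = 1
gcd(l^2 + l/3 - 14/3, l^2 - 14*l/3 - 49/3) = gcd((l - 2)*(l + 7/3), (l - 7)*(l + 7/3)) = l + 7/3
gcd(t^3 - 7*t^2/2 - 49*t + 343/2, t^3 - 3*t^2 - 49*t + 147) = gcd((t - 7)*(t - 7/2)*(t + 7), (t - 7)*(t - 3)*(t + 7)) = t^2 - 49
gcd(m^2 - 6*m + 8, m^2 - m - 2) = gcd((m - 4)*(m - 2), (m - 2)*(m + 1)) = m - 2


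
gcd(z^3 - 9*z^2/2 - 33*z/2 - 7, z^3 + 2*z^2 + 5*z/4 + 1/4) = z + 1/2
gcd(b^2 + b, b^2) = b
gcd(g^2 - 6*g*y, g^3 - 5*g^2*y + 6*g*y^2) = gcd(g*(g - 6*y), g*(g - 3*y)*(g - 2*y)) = g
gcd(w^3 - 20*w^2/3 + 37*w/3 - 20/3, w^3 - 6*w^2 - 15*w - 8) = 1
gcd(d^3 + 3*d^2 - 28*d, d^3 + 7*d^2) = d^2 + 7*d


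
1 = 1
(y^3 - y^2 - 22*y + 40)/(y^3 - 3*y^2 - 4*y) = (y^2 + 3*y - 10)/(y*(y + 1))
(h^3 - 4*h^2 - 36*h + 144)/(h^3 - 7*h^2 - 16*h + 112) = (h^2 - 36)/(h^2 - 3*h - 28)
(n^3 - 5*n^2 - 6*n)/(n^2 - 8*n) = (n^2 - 5*n - 6)/(n - 8)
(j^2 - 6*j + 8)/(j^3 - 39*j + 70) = (j - 4)/(j^2 + 2*j - 35)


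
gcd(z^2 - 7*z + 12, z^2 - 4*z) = z - 4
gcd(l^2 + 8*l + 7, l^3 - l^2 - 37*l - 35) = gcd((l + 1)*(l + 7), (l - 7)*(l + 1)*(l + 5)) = l + 1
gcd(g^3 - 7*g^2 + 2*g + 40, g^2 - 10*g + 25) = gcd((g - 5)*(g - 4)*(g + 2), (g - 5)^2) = g - 5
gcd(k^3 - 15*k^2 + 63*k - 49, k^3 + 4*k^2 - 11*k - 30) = 1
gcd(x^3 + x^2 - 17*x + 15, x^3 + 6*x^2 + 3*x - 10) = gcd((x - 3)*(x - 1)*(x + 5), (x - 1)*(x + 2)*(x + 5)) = x^2 + 4*x - 5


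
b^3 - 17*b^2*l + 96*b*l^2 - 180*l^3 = (b - 6*l)^2*(b - 5*l)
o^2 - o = o*(o - 1)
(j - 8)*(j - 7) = j^2 - 15*j + 56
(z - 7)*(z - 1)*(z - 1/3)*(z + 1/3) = z^4 - 8*z^3 + 62*z^2/9 + 8*z/9 - 7/9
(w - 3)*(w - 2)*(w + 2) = w^3 - 3*w^2 - 4*w + 12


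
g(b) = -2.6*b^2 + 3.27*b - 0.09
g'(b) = 3.27 - 5.2*b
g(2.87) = -12.12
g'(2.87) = -11.65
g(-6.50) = -131.20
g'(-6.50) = 37.07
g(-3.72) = -48.23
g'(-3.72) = 22.61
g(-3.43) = -41.89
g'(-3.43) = 21.11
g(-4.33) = -63.00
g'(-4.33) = 25.79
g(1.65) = -1.77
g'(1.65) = -5.31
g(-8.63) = -221.95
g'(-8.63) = 48.15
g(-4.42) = -65.34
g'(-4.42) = 26.25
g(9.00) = -181.26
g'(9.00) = -43.53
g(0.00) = -0.09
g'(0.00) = 3.27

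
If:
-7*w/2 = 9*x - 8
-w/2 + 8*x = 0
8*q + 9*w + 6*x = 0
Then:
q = -30/13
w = 128/65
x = 8/65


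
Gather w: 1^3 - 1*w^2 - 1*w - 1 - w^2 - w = -2*w^2 - 2*w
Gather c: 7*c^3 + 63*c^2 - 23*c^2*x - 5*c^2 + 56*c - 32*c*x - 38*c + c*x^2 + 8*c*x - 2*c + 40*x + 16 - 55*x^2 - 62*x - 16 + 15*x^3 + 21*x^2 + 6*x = 7*c^3 + c^2*(58 - 23*x) + c*(x^2 - 24*x + 16) + 15*x^3 - 34*x^2 - 16*x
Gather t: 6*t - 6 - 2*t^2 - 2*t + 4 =-2*t^2 + 4*t - 2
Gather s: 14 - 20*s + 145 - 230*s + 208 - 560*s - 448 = -810*s - 81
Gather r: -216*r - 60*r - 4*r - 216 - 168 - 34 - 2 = -280*r - 420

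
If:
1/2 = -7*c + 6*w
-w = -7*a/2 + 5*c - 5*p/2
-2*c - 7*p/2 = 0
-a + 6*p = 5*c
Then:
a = 59/3116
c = -7/3116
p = 1/779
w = 503/6232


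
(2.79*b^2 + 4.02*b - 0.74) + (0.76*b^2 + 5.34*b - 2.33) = 3.55*b^2 + 9.36*b - 3.07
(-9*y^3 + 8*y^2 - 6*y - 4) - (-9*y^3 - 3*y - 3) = 8*y^2 - 3*y - 1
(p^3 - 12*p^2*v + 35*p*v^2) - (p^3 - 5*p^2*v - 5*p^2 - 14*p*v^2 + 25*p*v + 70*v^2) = -7*p^2*v + 5*p^2 + 49*p*v^2 - 25*p*v - 70*v^2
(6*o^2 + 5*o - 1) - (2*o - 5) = 6*o^2 + 3*o + 4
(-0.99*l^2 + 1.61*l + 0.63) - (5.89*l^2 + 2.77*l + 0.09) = -6.88*l^2 - 1.16*l + 0.54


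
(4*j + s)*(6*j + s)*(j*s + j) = 24*j^3*s + 24*j^3 + 10*j^2*s^2 + 10*j^2*s + j*s^3 + j*s^2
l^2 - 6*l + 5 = (l - 5)*(l - 1)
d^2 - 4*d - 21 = (d - 7)*(d + 3)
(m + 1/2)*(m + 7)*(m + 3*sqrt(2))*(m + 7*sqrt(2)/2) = m^4 + 15*m^3/2 + 13*sqrt(2)*m^3/2 + 49*m^2/2 + 195*sqrt(2)*m^2/4 + 91*sqrt(2)*m/4 + 315*m/2 + 147/2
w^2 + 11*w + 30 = (w + 5)*(w + 6)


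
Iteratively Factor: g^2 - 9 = (g + 3)*(g - 3)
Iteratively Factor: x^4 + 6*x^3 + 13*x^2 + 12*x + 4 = (x + 2)*(x^3 + 4*x^2 + 5*x + 2) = (x + 1)*(x + 2)*(x^2 + 3*x + 2) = (x + 1)^2*(x + 2)*(x + 2)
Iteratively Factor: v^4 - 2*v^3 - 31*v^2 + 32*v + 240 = (v + 4)*(v^3 - 6*v^2 - 7*v + 60) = (v - 5)*(v + 4)*(v^2 - v - 12) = (v - 5)*(v + 3)*(v + 4)*(v - 4)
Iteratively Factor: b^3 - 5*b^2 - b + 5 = (b - 1)*(b^2 - 4*b - 5) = (b - 5)*(b - 1)*(b + 1)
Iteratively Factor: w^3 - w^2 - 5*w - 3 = (w - 3)*(w^2 + 2*w + 1) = (w - 3)*(w + 1)*(w + 1)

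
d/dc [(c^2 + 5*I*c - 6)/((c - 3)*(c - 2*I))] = (c^2*(-3 - 7*I) + c*(12 + 12*I) - 48 - 12*I)/(c^4 + c^3*(-6 - 4*I) + c^2*(5 + 24*I) + c*(24 - 36*I) - 36)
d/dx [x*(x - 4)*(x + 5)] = 3*x^2 + 2*x - 20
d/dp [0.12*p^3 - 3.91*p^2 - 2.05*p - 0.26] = 0.36*p^2 - 7.82*p - 2.05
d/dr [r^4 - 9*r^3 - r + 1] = 4*r^3 - 27*r^2 - 1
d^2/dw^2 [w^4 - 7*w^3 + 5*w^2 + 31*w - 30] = 12*w^2 - 42*w + 10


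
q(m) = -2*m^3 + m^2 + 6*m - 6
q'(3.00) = -42.00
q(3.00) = -33.00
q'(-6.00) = -222.00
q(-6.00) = 426.00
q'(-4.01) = -98.50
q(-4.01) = 114.98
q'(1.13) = 0.60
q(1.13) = -0.83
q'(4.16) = -89.51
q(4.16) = -107.72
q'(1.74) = -8.69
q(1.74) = -3.07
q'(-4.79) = -141.24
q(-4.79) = 208.01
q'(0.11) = 6.15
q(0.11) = -5.33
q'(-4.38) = -117.87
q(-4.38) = 154.96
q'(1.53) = -4.99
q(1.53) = -1.64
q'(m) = -6*m^2 + 2*m + 6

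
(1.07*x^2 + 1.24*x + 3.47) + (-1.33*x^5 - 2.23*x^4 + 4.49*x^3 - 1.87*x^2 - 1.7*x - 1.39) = -1.33*x^5 - 2.23*x^4 + 4.49*x^3 - 0.8*x^2 - 0.46*x + 2.08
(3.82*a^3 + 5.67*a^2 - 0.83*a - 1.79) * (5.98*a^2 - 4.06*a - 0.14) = 22.8436*a^5 + 18.3974*a^4 - 28.5184*a^3 - 8.1282*a^2 + 7.3836*a + 0.2506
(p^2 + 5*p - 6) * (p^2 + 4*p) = p^4 + 9*p^3 + 14*p^2 - 24*p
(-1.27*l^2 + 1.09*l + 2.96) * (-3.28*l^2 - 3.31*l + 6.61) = 4.1656*l^4 + 0.6285*l^3 - 21.7114*l^2 - 2.5927*l + 19.5656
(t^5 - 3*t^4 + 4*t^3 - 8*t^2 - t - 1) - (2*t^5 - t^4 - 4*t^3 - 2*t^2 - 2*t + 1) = -t^5 - 2*t^4 + 8*t^3 - 6*t^2 + t - 2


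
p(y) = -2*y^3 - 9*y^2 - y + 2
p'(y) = -6*y^2 - 18*y - 1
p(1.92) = -47.25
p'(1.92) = -57.68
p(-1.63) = -11.62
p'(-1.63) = 12.40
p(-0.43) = 0.92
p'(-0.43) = 5.63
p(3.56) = -205.86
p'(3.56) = -141.12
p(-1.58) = -11.00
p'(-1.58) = 12.46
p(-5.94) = 109.56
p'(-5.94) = -105.78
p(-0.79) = -1.84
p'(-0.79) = 9.48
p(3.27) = -167.44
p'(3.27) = -124.02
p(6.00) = -760.00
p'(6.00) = -325.00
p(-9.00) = 740.00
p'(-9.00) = -325.00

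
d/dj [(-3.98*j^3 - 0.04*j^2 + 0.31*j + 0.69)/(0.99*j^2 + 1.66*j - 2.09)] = (-3.9402*j^4 - 13.2136*j^3 + 24.5813*j^2 - 1.199*j - 1.7933)/(0.9801*j^4 + 3.2868*j^3 - 1.3826*j^2 - 6.9388*j + 4.3681)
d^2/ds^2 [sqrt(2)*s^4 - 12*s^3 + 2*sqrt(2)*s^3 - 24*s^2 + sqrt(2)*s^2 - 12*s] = 12*sqrt(2)*s^2 - 72*s + 12*sqrt(2)*s - 48 + 2*sqrt(2)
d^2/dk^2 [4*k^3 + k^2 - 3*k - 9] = 24*k + 2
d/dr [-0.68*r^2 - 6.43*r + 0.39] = -1.36*r - 6.43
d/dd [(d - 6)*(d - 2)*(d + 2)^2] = 4*d^3 - 12*d^2 - 32*d + 16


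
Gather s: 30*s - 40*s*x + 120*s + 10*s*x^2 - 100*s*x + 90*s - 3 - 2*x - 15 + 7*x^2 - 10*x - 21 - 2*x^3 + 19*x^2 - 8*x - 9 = s*(10*x^2 - 140*x + 240) - 2*x^3 + 26*x^2 - 20*x - 48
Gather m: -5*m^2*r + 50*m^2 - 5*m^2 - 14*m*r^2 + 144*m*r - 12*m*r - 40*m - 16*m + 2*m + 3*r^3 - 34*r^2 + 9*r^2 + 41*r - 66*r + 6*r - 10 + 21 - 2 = m^2*(45 - 5*r) + m*(-14*r^2 + 132*r - 54) + 3*r^3 - 25*r^2 - 19*r + 9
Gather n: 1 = 1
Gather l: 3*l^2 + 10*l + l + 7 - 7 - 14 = 3*l^2 + 11*l - 14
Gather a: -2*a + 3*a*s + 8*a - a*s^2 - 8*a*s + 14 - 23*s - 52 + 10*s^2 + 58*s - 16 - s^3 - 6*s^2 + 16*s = a*(-s^2 - 5*s + 6) - s^3 + 4*s^2 + 51*s - 54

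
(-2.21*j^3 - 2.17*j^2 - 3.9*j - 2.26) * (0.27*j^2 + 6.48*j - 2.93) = -0.5967*j^5 - 14.9067*j^4 - 8.6393*j^3 - 19.5241*j^2 - 3.2178*j + 6.6218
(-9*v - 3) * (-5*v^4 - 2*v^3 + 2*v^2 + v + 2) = 45*v^5 + 33*v^4 - 12*v^3 - 15*v^2 - 21*v - 6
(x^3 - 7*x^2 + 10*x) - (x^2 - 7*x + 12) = x^3 - 8*x^2 + 17*x - 12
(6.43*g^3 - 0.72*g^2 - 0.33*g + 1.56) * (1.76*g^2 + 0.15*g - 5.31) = 11.3168*g^5 - 0.3027*g^4 - 34.8321*g^3 + 6.5193*g^2 + 1.9863*g - 8.2836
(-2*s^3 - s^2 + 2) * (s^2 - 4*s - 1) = -2*s^5 + 7*s^4 + 6*s^3 + 3*s^2 - 8*s - 2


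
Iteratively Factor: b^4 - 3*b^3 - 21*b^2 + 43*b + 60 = (b - 3)*(b^3 - 21*b - 20) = (b - 5)*(b - 3)*(b^2 + 5*b + 4) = (b - 5)*(b - 3)*(b + 1)*(b + 4)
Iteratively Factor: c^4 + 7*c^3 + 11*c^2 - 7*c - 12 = (c + 1)*(c^3 + 6*c^2 + 5*c - 12) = (c - 1)*(c + 1)*(c^2 + 7*c + 12) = (c - 1)*(c + 1)*(c + 3)*(c + 4)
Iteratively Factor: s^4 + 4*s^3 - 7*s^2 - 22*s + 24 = (s + 4)*(s^3 - 7*s + 6) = (s - 2)*(s + 4)*(s^2 + 2*s - 3) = (s - 2)*(s + 3)*(s + 4)*(s - 1)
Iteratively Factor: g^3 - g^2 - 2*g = (g + 1)*(g^2 - 2*g) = (g - 2)*(g + 1)*(g)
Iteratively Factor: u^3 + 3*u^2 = (u + 3)*(u^2) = u*(u + 3)*(u)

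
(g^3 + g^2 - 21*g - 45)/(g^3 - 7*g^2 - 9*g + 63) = (g^2 - 2*g - 15)/(g^2 - 10*g + 21)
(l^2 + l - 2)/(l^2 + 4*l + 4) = (l - 1)/(l + 2)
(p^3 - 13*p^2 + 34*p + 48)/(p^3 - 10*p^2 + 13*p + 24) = (p - 6)/(p - 3)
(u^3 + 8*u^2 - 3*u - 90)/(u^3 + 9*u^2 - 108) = (u + 5)/(u + 6)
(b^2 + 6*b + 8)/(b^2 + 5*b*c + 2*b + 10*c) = (b + 4)/(b + 5*c)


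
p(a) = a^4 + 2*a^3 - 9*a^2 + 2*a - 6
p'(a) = 4*a^3 + 6*a^2 - 18*a + 2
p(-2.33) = -55.35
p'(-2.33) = 25.92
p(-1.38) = -27.53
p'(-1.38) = 27.75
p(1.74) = -10.07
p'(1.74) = 9.92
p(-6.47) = 814.97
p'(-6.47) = -713.73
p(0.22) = -5.97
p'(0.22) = -1.63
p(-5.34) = 235.27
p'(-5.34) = -339.88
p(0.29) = -6.12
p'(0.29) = -2.62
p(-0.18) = -6.66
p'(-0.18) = 5.41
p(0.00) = -6.00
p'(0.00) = 2.00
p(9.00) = 7302.00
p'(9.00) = 3242.00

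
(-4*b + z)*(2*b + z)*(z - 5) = -8*b^2*z + 40*b^2 - 2*b*z^2 + 10*b*z + z^3 - 5*z^2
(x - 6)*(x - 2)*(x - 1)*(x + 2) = x^4 - 7*x^3 + 2*x^2 + 28*x - 24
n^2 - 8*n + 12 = (n - 6)*(n - 2)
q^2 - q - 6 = (q - 3)*(q + 2)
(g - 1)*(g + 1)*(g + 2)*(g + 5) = g^4 + 7*g^3 + 9*g^2 - 7*g - 10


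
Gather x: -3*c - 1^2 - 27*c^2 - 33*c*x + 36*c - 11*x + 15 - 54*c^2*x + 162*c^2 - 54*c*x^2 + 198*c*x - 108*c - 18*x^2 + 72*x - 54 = 135*c^2 - 75*c + x^2*(-54*c - 18) + x*(-54*c^2 + 165*c + 61) - 40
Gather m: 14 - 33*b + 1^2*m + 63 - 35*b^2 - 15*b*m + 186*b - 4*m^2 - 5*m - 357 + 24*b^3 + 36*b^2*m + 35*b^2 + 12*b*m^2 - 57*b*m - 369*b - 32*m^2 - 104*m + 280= 24*b^3 - 216*b + m^2*(12*b - 36) + m*(36*b^2 - 72*b - 108)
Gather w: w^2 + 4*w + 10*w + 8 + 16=w^2 + 14*w + 24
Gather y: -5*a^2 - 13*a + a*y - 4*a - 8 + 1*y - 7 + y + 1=-5*a^2 - 17*a + y*(a + 2) - 14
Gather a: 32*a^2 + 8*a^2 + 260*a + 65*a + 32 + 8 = 40*a^2 + 325*a + 40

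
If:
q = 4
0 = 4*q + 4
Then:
No Solution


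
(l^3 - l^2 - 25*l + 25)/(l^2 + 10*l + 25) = (l^2 - 6*l + 5)/(l + 5)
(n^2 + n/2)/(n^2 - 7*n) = (n + 1/2)/(n - 7)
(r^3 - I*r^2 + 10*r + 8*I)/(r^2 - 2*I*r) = (r^3 - I*r^2 + 10*r + 8*I)/(r*(r - 2*I))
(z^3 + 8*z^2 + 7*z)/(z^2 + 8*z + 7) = z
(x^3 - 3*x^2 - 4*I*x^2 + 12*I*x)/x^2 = x - 3 - 4*I + 12*I/x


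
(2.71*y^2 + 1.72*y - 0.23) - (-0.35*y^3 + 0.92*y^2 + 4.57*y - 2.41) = 0.35*y^3 + 1.79*y^2 - 2.85*y + 2.18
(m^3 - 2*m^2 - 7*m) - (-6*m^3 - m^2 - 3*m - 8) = 7*m^3 - m^2 - 4*m + 8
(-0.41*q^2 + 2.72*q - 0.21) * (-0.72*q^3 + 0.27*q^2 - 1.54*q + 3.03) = 0.2952*q^5 - 2.0691*q^4 + 1.517*q^3 - 5.4878*q^2 + 8.565*q - 0.6363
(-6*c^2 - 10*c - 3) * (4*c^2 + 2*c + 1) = -24*c^4 - 52*c^3 - 38*c^2 - 16*c - 3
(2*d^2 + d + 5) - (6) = 2*d^2 + d - 1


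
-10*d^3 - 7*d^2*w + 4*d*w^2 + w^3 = (-2*d + w)*(d + w)*(5*d + w)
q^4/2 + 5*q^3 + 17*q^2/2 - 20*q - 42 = (q/2 + 1)*(q - 2)*(q + 3)*(q + 7)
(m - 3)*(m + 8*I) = m^2 - 3*m + 8*I*m - 24*I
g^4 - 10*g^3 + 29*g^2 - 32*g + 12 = (g - 6)*(g - 2)*(g - 1)^2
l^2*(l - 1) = l^3 - l^2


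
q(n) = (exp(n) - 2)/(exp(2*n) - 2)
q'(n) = -2*(exp(n) - 2)*exp(2*n)/(exp(2*n) - 2)^2 + exp(n)/(exp(2*n) - 2) = (-2*(exp(n) - 2)*exp(n) + exp(2*n) - 2)*exp(n)/(exp(2*n) - 2)^2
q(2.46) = 0.07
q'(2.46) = -0.06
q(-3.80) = 0.99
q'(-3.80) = -0.01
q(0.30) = 3.65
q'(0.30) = 67.29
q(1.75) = 0.12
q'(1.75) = -0.07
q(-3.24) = 0.98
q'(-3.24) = -0.02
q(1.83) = 0.11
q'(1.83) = -0.07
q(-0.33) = 0.86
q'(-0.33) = 0.12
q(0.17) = 1.37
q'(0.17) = 4.47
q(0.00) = 1.00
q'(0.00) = 1.00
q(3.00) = 0.05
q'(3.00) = -0.04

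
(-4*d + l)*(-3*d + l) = 12*d^2 - 7*d*l + l^2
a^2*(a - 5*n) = a^3 - 5*a^2*n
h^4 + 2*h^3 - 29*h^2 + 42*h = h*(h - 3)*(h - 2)*(h + 7)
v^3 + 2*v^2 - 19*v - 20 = (v - 4)*(v + 1)*(v + 5)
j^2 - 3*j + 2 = (j - 2)*(j - 1)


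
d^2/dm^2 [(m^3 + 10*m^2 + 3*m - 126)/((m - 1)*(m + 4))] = 28*(-m^3 - 21*m^2 - 75*m - 103)/(m^6 + 9*m^5 + 15*m^4 - 45*m^3 - 60*m^2 + 144*m - 64)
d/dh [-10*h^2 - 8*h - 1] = -20*h - 8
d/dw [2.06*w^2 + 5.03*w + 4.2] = 4.12*w + 5.03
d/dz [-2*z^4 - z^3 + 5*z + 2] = -8*z^3 - 3*z^2 + 5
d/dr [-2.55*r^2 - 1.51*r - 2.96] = -5.1*r - 1.51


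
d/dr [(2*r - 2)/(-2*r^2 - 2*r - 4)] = (-r^2 - r + (r - 1)*(2*r + 1) - 2)/(r^2 + r + 2)^2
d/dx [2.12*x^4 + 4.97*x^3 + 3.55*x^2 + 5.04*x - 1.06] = 8.48*x^3 + 14.91*x^2 + 7.1*x + 5.04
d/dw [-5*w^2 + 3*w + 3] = 3 - 10*w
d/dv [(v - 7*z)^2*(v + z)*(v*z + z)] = z*(v - 7*z)*((v + 1)*(v - 7*z) + 2*(v + 1)*(v + z) + (v - 7*z)*(v + z))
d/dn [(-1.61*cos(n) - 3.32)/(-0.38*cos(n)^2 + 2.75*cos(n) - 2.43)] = (0.6118*cos(n)^2 + 2.5232*cos(n) - 13.0423)*sin(n)/(0.1444*cos(n)^4 - 2.09*cos(n)^3 + 9.4093*cos(n)^2 - 13.365*cos(n) + 5.9049)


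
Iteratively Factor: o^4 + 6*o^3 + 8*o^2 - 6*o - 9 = (o + 3)*(o^3 + 3*o^2 - o - 3) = (o + 1)*(o + 3)*(o^2 + 2*o - 3) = (o - 1)*(o + 1)*(o + 3)*(o + 3)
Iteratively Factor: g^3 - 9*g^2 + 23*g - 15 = (g - 1)*(g^2 - 8*g + 15) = (g - 3)*(g - 1)*(g - 5)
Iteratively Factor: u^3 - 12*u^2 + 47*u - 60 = (u - 5)*(u^2 - 7*u + 12) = (u - 5)*(u - 3)*(u - 4)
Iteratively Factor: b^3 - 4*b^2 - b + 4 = (b - 1)*(b^2 - 3*b - 4) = (b - 1)*(b + 1)*(b - 4)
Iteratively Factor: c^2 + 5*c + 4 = (c + 4)*(c + 1)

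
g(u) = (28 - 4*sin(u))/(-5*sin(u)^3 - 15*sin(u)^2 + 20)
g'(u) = (28 - 4*sin(u))*(15*sin(u)^2*cos(u) + 30*sin(u)*cos(u))/(-5*sin(u)^3 - 15*sin(u)^2 + 20)^2 - 4*cos(u)/(-5*sin(u)^3 - 15*sin(u)^2 + 20) = 8*(11*sin(u) + cos(u)^2 - 2)*cos(u)/(5*(sin(u) - 1)^2*(sin(u) + 2)^3)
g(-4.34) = 8.24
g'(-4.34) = -41.22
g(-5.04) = 10.49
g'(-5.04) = 60.59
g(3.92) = 2.15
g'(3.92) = 1.66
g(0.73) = 2.14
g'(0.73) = 3.34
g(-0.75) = 2.10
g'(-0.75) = -1.62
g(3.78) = 1.93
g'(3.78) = 1.44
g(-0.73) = 2.07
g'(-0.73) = -1.59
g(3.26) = 1.44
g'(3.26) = 0.44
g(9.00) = 1.54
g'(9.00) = -1.01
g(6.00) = 1.54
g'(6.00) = -0.76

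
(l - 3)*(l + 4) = l^2 + l - 12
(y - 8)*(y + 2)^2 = y^3 - 4*y^2 - 28*y - 32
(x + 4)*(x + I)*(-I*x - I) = -I*x^3 + x^2 - 5*I*x^2 + 5*x - 4*I*x + 4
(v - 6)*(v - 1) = v^2 - 7*v + 6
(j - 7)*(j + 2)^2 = j^3 - 3*j^2 - 24*j - 28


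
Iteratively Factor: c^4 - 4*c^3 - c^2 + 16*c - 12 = (c - 1)*(c^3 - 3*c^2 - 4*c + 12) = (c - 3)*(c - 1)*(c^2 - 4) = (c - 3)*(c - 1)*(c + 2)*(c - 2)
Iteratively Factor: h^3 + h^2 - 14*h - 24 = (h + 3)*(h^2 - 2*h - 8) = (h - 4)*(h + 3)*(h + 2)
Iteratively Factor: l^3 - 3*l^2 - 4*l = (l + 1)*(l^2 - 4*l) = (l - 4)*(l + 1)*(l)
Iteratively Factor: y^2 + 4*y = (y)*(y + 4)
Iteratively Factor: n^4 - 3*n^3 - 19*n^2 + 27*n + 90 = (n + 2)*(n^3 - 5*n^2 - 9*n + 45) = (n - 5)*(n + 2)*(n^2 - 9) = (n - 5)*(n - 3)*(n + 2)*(n + 3)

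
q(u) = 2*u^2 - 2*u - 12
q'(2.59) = 8.36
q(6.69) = 64.13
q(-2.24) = 2.52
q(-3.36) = 17.30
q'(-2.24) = -10.96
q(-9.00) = 168.00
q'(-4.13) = -18.52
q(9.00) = 132.00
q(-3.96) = 27.28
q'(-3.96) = -17.84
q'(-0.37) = -3.48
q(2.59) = -3.76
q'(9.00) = 34.00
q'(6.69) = 24.76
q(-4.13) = 30.37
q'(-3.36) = -15.44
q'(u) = 4*u - 2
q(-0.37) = -10.99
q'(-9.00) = -38.00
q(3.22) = 2.30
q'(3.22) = 10.88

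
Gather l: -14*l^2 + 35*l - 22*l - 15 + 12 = -14*l^2 + 13*l - 3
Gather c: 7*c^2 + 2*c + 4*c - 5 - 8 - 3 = 7*c^2 + 6*c - 16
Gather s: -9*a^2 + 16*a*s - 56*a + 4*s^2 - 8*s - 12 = -9*a^2 - 56*a + 4*s^2 + s*(16*a - 8) - 12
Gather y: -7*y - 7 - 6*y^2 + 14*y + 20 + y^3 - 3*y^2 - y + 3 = y^3 - 9*y^2 + 6*y + 16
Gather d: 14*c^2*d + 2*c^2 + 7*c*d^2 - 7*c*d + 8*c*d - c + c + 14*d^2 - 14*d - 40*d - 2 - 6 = 2*c^2 + d^2*(7*c + 14) + d*(14*c^2 + c - 54) - 8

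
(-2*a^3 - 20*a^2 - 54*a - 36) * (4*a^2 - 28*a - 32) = -8*a^5 - 24*a^4 + 408*a^3 + 2008*a^2 + 2736*a + 1152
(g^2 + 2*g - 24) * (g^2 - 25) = g^4 + 2*g^3 - 49*g^2 - 50*g + 600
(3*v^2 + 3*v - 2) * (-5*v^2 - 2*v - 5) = -15*v^4 - 21*v^3 - 11*v^2 - 11*v + 10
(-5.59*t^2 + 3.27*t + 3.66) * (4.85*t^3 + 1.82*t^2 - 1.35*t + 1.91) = -27.1115*t^5 + 5.6857*t^4 + 31.2489*t^3 - 8.4302*t^2 + 1.3047*t + 6.9906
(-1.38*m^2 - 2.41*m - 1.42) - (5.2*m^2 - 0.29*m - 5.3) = -6.58*m^2 - 2.12*m + 3.88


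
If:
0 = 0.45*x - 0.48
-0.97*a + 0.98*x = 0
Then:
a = 1.08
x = 1.07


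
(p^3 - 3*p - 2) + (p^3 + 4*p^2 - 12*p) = 2*p^3 + 4*p^2 - 15*p - 2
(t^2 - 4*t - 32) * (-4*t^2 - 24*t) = -4*t^4 - 8*t^3 + 224*t^2 + 768*t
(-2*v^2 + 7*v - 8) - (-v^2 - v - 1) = -v^2 + 8*v - 7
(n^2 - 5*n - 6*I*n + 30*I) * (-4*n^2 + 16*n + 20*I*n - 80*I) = -4*n^4 + 36*n^3 + 44*I*n^3 + 40*n^2 - 396*I*n^2 - 1080*n + 880*I*n + 2400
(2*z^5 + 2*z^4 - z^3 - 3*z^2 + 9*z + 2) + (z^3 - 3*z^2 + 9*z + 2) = 2*z^5 + 2*z^4 - 6*z^2 + 18*z + 4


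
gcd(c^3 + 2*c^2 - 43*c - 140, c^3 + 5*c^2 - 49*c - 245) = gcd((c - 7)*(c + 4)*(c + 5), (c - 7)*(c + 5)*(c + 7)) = c^2 - 2*c - 35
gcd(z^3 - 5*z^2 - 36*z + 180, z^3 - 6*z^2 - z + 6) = z - 6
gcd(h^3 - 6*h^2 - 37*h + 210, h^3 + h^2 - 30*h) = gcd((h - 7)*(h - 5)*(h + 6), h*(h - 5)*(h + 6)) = h^2 + h - 30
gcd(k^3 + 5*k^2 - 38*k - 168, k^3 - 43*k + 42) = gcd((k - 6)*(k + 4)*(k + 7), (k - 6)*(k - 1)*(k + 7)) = k^2 + k - 42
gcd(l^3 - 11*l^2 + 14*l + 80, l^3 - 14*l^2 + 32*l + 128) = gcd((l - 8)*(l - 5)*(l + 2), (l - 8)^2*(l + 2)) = l^2 - 6*l - 16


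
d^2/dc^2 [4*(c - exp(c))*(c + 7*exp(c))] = 24*c*exp(c) - 112*exp(2*c) + 48*exp(c) + 8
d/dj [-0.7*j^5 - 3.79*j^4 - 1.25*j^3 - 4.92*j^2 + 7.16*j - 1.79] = -3.5*j^4 - 15.16*j^3 - 3.75*j^2 - 9.84*j + 7.16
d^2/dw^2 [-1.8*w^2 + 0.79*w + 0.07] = -3.60000000000000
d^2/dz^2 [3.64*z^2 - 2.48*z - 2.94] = 7.28000000000000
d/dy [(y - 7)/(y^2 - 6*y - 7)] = -1/(y^2 + 2*y + 1)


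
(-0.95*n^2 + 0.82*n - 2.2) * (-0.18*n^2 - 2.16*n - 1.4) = 0.171*n^4 + 1.9044*n^3 - 0.0452000000000001*n^2 + 3.604*n + 3.08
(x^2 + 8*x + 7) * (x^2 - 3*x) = x^4 + 5*x^3 - 17*x^2 - 21*x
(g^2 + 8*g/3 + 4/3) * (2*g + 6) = 2*g^3 + 34*g^2/3 + 56*g/3 + 8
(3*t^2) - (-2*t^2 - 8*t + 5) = 5*t^2 + 8*t - 5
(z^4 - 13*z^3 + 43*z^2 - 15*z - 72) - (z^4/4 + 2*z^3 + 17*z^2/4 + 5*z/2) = 3*z^4/4 - 15*z^3 + 155*z^2/4 - 35*z/2 - 72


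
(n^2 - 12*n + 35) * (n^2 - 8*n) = n^4 - 20*n^3 + 131*n^2 - 280*n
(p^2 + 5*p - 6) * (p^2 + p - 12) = p^4 + 6*p^3 - 13*p^2 - 66*p + 72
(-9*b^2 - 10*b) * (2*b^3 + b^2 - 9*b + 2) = -18*b^5 - 29*b^4 + 71*b^3 + 72*b^2 - 20*b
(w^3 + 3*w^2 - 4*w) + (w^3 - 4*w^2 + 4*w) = 2*w^3 - w^2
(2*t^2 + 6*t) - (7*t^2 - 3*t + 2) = -5*t^2 + 9*t - 2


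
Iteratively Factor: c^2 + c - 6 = (c + 3)*(c - 2)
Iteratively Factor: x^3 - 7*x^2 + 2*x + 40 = (x - 4)*(x^2 - 3*x - 10) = (x - 5)*(x - 4)*(x + 2)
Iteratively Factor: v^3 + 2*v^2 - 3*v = (v + 3)*(v^2 - v) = v*(v + 3)*(v - 1)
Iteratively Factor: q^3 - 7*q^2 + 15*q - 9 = (q - 3)*(q^2 - 4*q + 3) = (q - 3)*(q - 1)*(q - 3)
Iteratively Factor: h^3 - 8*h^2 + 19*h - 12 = (h - 3)*(h^2 - 5*h + 4) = (h - 3)*(h - 1)*(h - 4)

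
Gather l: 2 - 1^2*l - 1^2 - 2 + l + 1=0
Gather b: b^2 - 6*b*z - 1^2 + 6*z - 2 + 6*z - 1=b^2 - 6*b*z + 12*z - 4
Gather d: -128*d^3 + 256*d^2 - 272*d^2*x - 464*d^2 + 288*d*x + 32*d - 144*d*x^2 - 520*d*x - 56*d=-128*d^3 + d^2*(-272*x - 208) + d*(-144*x^2 - 232*x - 24)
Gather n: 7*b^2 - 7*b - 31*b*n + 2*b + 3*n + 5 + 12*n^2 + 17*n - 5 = 7*b^2 - 5*b + 12*n^2 + n*(20 - 31*b)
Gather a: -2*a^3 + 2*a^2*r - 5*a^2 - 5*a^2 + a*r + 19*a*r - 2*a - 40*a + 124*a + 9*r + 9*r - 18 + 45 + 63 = -2*a^3 + a^2*(2*r - 10) + a*(20*r + 82) + 18*r + 90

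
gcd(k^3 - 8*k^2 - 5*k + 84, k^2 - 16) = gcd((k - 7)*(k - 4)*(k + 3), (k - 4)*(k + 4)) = k - 4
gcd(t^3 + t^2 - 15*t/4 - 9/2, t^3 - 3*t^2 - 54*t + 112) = t - 2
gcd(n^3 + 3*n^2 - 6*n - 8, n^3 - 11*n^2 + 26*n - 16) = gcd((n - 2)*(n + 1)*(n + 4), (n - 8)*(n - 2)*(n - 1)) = n - 2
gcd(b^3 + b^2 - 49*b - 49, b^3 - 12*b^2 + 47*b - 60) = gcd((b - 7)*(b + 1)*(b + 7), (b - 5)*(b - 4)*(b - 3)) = 1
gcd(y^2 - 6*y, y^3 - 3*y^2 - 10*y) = y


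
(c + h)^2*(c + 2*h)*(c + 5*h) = c^4 + 9*c^3*h + 25*c^2*h^2 + 27*c*h^3 + 10*h^4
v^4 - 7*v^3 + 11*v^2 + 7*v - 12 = (v - 4)*(v - 3)*(v - 1)*(v + 1)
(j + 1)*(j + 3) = j^2 + 4*j + 3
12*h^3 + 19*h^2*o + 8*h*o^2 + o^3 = (h + o)*(3*h + o)*(4*h + o)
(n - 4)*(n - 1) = n^2 - 5*n + 4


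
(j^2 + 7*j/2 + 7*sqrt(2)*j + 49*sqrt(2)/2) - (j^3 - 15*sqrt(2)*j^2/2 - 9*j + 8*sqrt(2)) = -j^3 + j^2 + 15*sqrt(2)*j^2/2 + 7*sqrt(2)*j + 25*j/2 + 33*sqrt(2)/2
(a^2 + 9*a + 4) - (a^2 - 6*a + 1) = 15*a + 3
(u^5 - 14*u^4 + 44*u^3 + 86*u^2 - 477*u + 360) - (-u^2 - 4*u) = u^5 - 14*u^4 + 44*u^3 + 87*u^2 - 473*u + 360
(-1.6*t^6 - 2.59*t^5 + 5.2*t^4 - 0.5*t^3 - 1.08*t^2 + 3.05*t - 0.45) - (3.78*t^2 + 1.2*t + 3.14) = -1.6*t^6 - 2.59*t^5 + 5.2*t^4 - 0.5*t^3 - 4.86*t^2 + 1.85*t - 3.59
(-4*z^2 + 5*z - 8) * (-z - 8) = 4*z^3 + 27*z^2 - 32*z + 64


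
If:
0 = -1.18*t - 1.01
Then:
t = -0.86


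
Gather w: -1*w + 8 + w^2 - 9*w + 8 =w^2 - 10*w + 16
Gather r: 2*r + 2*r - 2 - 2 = 4*r - 4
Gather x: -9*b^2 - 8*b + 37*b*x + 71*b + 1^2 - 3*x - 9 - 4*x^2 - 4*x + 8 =-9*b^2 + 63*b - 4*x^2 + x*(37*b - 7)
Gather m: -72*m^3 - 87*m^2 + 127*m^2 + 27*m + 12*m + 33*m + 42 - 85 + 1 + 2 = -72*m^3 + 40*m^2 + 72*m - 40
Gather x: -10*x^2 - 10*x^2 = -20*x^2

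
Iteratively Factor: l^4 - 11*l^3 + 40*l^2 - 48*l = (l - 3)*(l^3 - 8*l^2 + 16*l) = (l - 4)*(l - 3)*(l^2 - 4*l) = l*(l - 4)*(l - 3)*(l - 4)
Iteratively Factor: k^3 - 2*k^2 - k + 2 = (k + 1)*(k^2 - 3*k + 2) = (k - 1)*(k + 1)*(k - 2)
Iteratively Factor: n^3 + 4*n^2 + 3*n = (n)*(n^2 + 4*n + 3) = n*(n + 3)*(n + 1)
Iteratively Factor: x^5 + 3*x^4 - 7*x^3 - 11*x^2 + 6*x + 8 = (x + 4)*(x^4 - x^3 - 3*x^2 + x + 2) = (x - 1)*(x + 4)*(x^3 - 3*x - 2) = (x - 1)*(x + 1)*(x + 4)*(x^2 - x - 2) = (x - 1)*(x + 1)^2*(x + 4)*(x - 2)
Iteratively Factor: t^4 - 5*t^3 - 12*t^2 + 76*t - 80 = (t + 4)*(t^3 - 9*t^2 + 24*t - 20) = (t - 5)*(t + 4)*(t^2 - 4*t + 4) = (t - 5)*(t - 2)*(t + 4)*(t - 2)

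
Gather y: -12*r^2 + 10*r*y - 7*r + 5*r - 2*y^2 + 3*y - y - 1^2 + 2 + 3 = -12*r^2 - 2*r - 2*y^2 + y*(10*r + 2) + 4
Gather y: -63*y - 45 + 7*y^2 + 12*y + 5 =7*y^2 - 51*y - 40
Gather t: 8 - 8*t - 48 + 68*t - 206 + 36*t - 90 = 96*t - 336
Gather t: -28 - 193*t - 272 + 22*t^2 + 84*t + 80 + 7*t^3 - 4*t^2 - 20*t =7*t^3 + 18*t^2 - 129*t - 220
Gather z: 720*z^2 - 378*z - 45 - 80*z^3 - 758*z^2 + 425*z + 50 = -80*z^3 - 38*z^2 + 47*z + 5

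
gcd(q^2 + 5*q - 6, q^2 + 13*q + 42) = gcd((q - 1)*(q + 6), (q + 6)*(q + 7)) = q + 6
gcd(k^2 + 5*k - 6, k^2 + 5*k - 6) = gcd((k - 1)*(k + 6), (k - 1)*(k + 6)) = k^2 + 5*k - 6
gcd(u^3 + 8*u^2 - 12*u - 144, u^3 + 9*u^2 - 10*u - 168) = u^2 + 2*u - 24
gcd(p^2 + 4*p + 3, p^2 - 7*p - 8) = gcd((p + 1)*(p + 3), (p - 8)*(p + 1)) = p + 1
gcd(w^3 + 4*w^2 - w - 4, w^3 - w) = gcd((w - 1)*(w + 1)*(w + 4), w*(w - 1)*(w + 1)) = w^2 - 1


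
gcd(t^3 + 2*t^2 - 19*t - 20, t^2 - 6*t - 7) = t + 1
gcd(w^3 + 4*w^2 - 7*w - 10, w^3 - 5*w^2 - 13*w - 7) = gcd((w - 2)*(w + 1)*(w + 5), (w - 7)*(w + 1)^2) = w + 1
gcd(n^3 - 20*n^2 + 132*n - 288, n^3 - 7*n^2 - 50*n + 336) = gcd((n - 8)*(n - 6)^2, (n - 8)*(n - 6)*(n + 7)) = n^2 - 14*n + 48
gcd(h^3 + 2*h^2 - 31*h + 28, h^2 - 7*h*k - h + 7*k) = h - 1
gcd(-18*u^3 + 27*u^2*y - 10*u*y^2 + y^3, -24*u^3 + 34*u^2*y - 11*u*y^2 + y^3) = 6*u^2 - 7*u*y + y^2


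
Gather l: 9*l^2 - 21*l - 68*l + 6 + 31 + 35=9*l^2 - 89*l + 72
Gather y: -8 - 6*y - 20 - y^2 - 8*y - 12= -y^2 - 14*y - 40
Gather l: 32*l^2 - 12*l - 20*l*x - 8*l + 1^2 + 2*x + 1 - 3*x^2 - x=32*l^2 + l*(-20*x - 20) - 3*x^2 + x + 2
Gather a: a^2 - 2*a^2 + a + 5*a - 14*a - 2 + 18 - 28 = -a^2 - 8*a - 12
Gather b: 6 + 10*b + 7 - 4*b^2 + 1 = -4*b^2 + 10*b + 14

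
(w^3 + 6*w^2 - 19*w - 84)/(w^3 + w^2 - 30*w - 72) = (w^2 + 3*w - 28)/(w^2 - 2*w - 24)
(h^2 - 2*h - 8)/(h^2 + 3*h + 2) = (h - 4)/(h + 1)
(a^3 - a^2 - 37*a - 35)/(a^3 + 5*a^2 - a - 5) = (a - 7)/(a - 1)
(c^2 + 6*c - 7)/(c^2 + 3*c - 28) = (c - 1)/(c - 4)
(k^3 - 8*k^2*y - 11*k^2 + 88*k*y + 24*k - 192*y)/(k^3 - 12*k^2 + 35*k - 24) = (k - 8*y)/(k - 1)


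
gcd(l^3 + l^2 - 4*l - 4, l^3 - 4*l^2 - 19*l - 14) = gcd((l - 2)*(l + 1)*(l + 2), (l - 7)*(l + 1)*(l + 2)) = l^2 + 3*l + 2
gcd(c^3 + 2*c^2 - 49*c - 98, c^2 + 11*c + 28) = c + 7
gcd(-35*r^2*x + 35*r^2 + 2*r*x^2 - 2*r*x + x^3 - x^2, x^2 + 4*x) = 1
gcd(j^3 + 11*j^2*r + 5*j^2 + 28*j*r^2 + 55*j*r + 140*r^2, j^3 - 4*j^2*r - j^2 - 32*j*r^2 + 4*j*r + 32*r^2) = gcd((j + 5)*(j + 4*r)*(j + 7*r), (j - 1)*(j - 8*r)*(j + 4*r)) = j + 4*r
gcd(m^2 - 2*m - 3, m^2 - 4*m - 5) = m + 1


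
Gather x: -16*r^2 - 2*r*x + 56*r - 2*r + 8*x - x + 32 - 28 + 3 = -16*r^2 + 54*r + x*(7 - 2*r) + 7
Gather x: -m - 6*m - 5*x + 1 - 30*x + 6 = -7*m - 35*x + 7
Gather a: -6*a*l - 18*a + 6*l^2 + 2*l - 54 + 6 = a*(-6*l - 18) + 6*l^2 + 2*l - 48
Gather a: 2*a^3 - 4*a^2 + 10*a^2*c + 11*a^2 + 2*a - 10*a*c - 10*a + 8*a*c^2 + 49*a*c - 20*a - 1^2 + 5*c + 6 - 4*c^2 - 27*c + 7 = 2*a^3 + a^2*(10*c + 7) + a*(8*c^2 + 39*c - 28) - 4*c^2 - 22*c + 12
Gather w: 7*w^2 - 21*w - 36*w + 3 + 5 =7*w^2 - 57*w + 8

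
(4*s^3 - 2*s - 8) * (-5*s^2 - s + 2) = -20*s^5 - 4*s^4 + 18*s^3 + 42*s^2 + 4*s - 16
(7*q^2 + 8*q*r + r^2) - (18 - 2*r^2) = 7*q^2 + 8*q*r + 3*r^2 - 18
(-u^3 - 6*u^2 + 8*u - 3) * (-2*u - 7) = 2*u^4 + 19*u^3 + 26*u^2 - 50*u + 21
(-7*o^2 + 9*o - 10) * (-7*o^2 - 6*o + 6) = 49*o^4 - 21*o^3 - 26*o^2 + 114*o - 60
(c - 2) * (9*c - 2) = 9*c^2 - 20*c + 4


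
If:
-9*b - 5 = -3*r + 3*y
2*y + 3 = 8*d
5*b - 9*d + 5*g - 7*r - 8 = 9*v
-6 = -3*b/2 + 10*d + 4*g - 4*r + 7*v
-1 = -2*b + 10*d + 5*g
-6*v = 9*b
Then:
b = 1777/5229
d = -1150/5229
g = 655/1743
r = 3205/10458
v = -1777/3486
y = -24887/10458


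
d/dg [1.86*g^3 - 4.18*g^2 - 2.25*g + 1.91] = 5.58*g^2 - 8.36*g - 2.25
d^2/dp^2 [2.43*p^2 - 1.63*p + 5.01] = 4.86000000000000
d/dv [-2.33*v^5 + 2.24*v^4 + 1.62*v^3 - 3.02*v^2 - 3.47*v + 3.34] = -11.65*v^4 + 8.96*v^3 + 4.86*v^2 - 6.04*v - 3.47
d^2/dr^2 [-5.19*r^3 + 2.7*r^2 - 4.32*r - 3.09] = 5.4 - 31.14*r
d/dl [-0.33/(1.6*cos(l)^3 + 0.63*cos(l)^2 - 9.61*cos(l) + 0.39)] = (-1.584*cos(l)^2 - 0.4158*cos(l) + 3.1713)*sin(l)/(1.6*cos(l)^3 + 0.63*cos(l)^2 - 9.61*cos(l) + 0.39)^2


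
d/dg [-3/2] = 0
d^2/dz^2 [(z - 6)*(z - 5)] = 2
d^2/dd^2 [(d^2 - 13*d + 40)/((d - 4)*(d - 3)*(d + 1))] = 2*(d^6 - 39*d^5 + 459*d^4 - 2377*d^3 + 6072*d^2 - 7848*d + 4804)/(d^9 - 18*d^8 + 123*d^7 - 360*d^6 + 183*d^5 + 1206*d^4 - 1603*d^3 - 1692*d^2 + 2160*d + 1728)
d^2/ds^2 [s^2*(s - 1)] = 6*s - 2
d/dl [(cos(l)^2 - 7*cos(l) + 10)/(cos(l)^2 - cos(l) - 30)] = 2*(-3*cos(l)^2 + 40*cos(l) - 110)*sin(l)/((cos(l) - 6)^2*(cos(l) + 5)^2)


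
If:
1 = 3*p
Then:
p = 1/3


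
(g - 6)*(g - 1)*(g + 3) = g^3 - 4*g^2 - 15*g + 18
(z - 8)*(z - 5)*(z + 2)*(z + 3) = z^4 - 8*z^3 - 19*z^2 + 122*z + 240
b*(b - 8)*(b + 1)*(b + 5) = b^4 - 2*b^3 - 43*b^2 - 40*b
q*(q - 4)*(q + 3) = q^3 - q^2 - 12*q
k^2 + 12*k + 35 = (k + 5)*(k + 7)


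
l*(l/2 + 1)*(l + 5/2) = l^3/2 + 9*l^2/4 + 5*l/2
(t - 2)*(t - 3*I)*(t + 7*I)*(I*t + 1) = I*t^4 - 3*t^3 - 2*I*t^3 + 6*t^2 + 25*I*t^2 + 21*t - 50*I*t - 42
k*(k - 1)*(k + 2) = k^3 + k^2 - 2*k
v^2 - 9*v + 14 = (v - 7)*(v - 2)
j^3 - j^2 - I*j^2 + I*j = j*(j - 1)*(j - I)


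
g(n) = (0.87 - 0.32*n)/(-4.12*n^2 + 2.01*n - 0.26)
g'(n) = (0.87 - 0.32*n)*(8.24*n - 2.01)/(-4.12*n^2 + 2.01*n - 0.26)^2 - 0.32/(-4.12*n^2 + 2.01*n - 0.26)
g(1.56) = -0.05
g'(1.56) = 0.12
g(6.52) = 0.01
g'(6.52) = -0.00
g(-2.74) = -0.05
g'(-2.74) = -0.02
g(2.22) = -0.01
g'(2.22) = 0.03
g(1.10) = -0.17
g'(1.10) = 0.50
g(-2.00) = -0.07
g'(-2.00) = -0.05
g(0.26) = -49.45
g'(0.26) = 431.55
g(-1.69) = -0.09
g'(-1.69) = -0.07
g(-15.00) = -0.01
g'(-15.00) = -0.00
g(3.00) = 0.00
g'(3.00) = 0.01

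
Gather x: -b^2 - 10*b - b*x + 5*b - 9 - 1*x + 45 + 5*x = -b^2 - 5*b + x*(4 - b) + 36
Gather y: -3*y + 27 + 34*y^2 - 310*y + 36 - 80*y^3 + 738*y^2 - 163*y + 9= -80*y^3 + 772*y^2 - 476*y + 72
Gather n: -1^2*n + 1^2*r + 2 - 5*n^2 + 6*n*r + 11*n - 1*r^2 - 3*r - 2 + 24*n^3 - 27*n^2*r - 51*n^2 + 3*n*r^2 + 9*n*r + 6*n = 24*n^3 + n^2*(-27*r - 56) + n*(3*r^2 + 15*r + 16) - r^2 - 2*r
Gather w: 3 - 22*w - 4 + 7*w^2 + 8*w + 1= 7*w^2 - 14*w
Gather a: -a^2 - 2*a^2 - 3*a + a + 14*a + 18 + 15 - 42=-3*a^2 + 12*a - 9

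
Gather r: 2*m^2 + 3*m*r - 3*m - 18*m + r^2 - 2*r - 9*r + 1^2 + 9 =2*m^2 - 21*m + r^2 + r*(3*m - 11) + 10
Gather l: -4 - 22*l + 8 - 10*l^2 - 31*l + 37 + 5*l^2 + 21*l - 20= -5*l^2 - 32*l + 21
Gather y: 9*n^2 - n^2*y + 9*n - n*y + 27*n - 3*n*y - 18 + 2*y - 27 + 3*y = 9*n^2 + 36*n + y*(-n^2 - 4*n + 5) - 45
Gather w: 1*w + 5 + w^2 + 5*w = w^2 + 6*w + 5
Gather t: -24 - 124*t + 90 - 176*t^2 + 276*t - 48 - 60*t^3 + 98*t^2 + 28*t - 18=-60*t^3 - 78*t^2 + 180*t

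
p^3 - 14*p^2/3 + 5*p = p*(p - 3)*(p - 5/3)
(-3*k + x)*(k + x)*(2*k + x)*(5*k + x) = -30*k^4 - 41*k^3*x - 7*k^2*x^2 + 5*k*x^3 + x^4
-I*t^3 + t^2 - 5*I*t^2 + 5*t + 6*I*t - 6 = (t - 1)*(t + 6)*(-I*t + 1)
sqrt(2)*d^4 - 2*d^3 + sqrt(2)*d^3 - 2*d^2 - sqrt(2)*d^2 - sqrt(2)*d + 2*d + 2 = (d - 1)*(d + 1)*(d - sqrt(2))*(sqrt(2)*d + sqrt(2))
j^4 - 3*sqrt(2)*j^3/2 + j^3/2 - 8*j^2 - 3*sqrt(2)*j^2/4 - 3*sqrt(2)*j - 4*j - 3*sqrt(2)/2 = (j + 1/2)*(j - 3*sqrt(2))*(j + sqrt(2)/2)*(j + sqrt(2))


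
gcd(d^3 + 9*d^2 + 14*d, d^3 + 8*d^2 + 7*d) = d^2 + 7*d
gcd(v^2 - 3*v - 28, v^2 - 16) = v + 4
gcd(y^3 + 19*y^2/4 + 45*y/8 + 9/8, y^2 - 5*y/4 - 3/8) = y + 1/4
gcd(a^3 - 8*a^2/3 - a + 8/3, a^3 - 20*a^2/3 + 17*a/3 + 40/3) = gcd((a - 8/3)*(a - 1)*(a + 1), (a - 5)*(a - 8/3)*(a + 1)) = a^2 - 5*a/3 - 8/3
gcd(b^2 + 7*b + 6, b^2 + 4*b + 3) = b + 1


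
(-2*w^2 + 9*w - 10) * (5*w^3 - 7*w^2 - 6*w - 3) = -10*w^5 + 59*w^4 - 101*w^3 + 22*w^2 + 33*w + 30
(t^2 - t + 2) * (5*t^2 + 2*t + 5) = 5*t^4 - 3*t^3 + 13*t^2 - t + 10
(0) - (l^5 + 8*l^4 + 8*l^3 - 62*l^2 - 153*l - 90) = -l^5 - 8*l^4 - 8*l^3 + 62*l^2 + 153*l + 90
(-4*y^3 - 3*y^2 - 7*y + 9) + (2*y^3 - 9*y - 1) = -2*y^3 - 3*y^2 - 16*y + 8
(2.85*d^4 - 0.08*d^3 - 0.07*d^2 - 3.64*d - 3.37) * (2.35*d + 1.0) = 6.6975*d^5 + 2.662*d^4 - 0.2445*d^3 - 8.624*d^2 - 11.5595*d - 3.37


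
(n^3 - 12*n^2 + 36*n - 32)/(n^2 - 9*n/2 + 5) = 2*(n^2 - 10*n + 16)/(2*n - 5)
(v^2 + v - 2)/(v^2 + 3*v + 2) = (v - 1)/(v + 1)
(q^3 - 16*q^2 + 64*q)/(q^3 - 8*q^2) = (q - 8)/q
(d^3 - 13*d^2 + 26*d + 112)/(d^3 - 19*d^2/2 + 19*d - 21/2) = 2*(d^2 - 6*d - 16)/(2*d^2 - 5*d + 3)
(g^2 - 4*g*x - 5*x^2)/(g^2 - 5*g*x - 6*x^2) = (-g + 5*x)/(-g + 6*x)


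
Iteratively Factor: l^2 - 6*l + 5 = (l - 5)*(l - 1)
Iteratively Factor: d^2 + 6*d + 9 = (d + 3)*(d + 3)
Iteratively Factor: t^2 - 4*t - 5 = (t + 1)*(t - 5)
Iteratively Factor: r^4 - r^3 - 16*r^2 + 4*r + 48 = (r - 4)*(r^3 + 3*r^2 - 4*r - 12) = (r - 4)*(r + 3)*(r^2 - 4) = (r - 4)*(r + 2)*(r + 3)*(r - 2)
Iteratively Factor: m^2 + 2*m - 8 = (m + 4)*(m - 2)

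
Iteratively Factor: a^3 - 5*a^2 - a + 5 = (a - 5)*(a^2 - 1) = (a - 5)*(a + 1)*(a - 1)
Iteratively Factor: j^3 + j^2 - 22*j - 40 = (j - 5)*(j^2 + 6*j + 8) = (j - 5)*(j + 4)*(j + 2)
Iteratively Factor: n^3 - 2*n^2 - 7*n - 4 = (n - 4)*(n^2 + 2*n + 1) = (n - 4)*(n + 1)*(n + 1)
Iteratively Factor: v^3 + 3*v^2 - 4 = (v + 2)*(v^2 + v - 2) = (v + 2)^2*(v - 1)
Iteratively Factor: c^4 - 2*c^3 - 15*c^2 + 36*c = (c + 4)*(c^3 - 6*c^2 + 9*c) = (c - 3)*(c + 4)*(c^2 - 3*c) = (c - 3)^2*(c + 4)*(c)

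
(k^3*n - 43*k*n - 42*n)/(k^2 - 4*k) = n*(k^3 - 43*k - 42)/(k*(k - 4))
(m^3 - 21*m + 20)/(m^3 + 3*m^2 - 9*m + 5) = (m - 4)/(m - 1)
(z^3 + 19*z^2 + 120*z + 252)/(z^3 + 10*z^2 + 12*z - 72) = (z + 7)/(z - 2)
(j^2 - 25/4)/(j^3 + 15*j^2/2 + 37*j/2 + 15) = (j - 5/2)/(j^2 + 5*j + 6)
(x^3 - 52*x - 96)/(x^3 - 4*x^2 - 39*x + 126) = (x^2 - 6*x - 16)/(x^2 - 10*x + 21)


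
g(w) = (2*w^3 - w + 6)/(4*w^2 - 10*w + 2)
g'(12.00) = 0.47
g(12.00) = 7.53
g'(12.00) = 0.47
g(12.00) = 7.53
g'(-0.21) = 3.78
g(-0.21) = 1.45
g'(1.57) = -5.70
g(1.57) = -3.17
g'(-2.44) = 0.45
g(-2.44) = -0.41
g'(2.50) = -68.62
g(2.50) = 17.38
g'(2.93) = -7.30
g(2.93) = 7.58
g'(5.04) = 0.09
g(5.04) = 4.83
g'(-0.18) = 4.36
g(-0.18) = 1.57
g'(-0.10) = 6.82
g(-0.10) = 2.01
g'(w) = (10 - 8*w)*(2*w^3 - w + 6)/(4*w^2 - 10*w + 2)^2 + (6*w^2 - 1)/(4*w^2 - 10*w + 2)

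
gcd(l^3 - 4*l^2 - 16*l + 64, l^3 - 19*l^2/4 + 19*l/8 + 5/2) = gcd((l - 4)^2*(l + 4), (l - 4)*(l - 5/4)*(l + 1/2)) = l - 4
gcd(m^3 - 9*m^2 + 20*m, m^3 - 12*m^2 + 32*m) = m^2 - 4*m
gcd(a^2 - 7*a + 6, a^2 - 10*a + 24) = a - 6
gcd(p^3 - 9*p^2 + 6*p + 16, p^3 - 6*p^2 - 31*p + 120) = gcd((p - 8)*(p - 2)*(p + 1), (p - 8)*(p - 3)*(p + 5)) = p - 8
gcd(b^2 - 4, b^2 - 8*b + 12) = b - 2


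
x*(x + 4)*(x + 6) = x^3 + 10*x^2 + 24*x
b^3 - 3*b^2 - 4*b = b*(b - 4)*(b + 1)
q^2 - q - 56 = (q - 8)*(q + 7)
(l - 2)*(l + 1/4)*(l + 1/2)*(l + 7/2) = l^4 + 9*l^3/4 - 23*l^2/4 - 81*l/16 - 7/8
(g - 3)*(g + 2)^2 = g^3 + g^2 - 8*g - 12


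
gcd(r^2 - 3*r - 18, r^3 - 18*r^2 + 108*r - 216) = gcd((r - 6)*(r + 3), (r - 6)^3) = r - 6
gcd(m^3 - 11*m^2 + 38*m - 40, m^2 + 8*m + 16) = 1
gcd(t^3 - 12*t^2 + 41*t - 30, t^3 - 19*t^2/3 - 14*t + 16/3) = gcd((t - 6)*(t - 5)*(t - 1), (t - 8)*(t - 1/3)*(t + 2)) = 1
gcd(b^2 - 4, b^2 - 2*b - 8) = b + 2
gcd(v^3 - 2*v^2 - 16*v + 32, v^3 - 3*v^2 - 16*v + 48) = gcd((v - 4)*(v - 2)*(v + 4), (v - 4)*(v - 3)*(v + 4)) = v^2 - 16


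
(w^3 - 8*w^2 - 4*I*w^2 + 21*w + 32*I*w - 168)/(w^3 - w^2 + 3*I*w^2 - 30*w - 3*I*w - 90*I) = (w^2 - w*(8 + 7*I) + 56*I)/(w^2 - w - 30)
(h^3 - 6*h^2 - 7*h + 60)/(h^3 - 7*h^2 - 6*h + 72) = (h - 5)/(h - 6)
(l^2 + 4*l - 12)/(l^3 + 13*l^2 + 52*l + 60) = (l - 2)/(l^2 + 7*l + 10)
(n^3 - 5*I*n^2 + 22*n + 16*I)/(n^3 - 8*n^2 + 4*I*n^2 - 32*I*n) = (n^3 - 5*I*n^2 + 22*n + 16*I)/(n*(n^2 + 4*n*(-2 + I) - 32*I))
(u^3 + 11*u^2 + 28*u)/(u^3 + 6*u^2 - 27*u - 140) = u/(u - 5)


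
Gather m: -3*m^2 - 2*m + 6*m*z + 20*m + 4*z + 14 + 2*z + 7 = -3*m^2 + m*(6*z + 18) + 6*z + 21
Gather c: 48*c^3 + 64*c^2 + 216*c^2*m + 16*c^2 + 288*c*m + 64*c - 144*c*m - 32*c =48*c^3 + c^2*(216*m + 80) + c*(144*m + 32)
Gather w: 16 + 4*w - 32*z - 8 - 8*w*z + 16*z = w*(4 - 8*z) - 16*z + 8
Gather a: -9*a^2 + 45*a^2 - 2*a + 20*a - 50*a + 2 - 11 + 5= 36*a^2 - 32*a - 4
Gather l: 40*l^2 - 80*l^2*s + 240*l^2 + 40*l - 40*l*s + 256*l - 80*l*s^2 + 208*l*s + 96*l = l^2*(280 - 80*s) + l*(-80*s^2 + 168*s + 392)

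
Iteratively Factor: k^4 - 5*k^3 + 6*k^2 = (k)*(k^3 - 5*k^2 + 6*k) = k*(k - 3)*(k^2 - 2*k) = k*(k - 3)*(k - 2)*(k)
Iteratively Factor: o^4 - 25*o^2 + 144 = (o + 3)*(o^3 - 3*o^2 - 16*o + 48) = (o - 4)*(o + 3)*(o^2 + o - 12) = (o - 4)*(o + 3)*(o + 4)*(o - 3)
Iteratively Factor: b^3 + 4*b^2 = (b + 4)*(b^2) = b*(b + 4)*(b)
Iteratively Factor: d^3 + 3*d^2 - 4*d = (d)*(d^2 + 3*d - 4) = d*(d - 1)*(d + 4)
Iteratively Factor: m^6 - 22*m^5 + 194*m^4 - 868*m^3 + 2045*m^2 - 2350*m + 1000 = (m - 5)*(m^5 - 17*m^4 + 109*m^3 - 323*m^2 + 430*m - 200) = (m - 5)^2*(m^4 - 12*m^3 + 49*m^2 - 78*m + 40) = (m - 5)^2*(m - 4)*(m^3 - 8*m^2 + 17*m - 10) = (m - 5)^2*(m - 4)*(m - 2)*(m^2 - 6*m + 5) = (m - 5)^3*(m - 4)*(m - 2)*(m - 1)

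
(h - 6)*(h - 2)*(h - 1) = h^3 - 9*h^2 + 20*h - 12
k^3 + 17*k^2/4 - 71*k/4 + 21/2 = (k - 2)*(k - 3/4)*(k + 7)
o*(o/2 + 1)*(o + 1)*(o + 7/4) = o^4/2 + 19*o^3/8 + 29*o^2/8 + 7*o/4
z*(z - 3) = z^2 - 3*z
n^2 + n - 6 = (n - 2)*(n + 3)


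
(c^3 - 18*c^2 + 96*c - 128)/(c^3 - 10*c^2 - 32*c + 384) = (c - 2)/(c + 6)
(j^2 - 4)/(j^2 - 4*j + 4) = (j + 2)/(j - 2)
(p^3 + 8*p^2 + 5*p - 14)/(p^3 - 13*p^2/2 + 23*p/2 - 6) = 2*(p^2 + 9*p + 14)/(2*p^2 - 11*p + 12)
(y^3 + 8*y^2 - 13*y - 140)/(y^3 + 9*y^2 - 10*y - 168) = (y + 5)/(y + 6)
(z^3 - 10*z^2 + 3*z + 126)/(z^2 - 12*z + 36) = (z^2 - 4*z - 21)/(z - 6)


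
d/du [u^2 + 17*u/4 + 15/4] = 2*u + 17/4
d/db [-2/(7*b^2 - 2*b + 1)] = 4*(7*b - 1)/(7*b^2 - 2*b + 1)^2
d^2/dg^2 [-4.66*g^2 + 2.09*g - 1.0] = -9.32000000000000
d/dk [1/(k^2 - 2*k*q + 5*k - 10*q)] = (-2*k + 2*q - 5)/(k^2 - 2*k*q + 5*k - 10*q)^2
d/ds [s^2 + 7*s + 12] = 2*s + 7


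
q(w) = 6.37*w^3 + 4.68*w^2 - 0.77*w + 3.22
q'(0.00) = -0.77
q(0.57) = 5.48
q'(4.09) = 357.19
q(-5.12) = -725.12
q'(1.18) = 36.88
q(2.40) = 116.39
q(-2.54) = -69.02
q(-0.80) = 3.57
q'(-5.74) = 575.13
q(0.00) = 3.22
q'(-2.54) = 98.75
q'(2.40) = 131.77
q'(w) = 19.11*w^2 + 9.36*w - 0.77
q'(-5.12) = 452.26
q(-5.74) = -1042.85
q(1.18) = 19.29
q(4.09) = 514.18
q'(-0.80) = 3.97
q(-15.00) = -20430.98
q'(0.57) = 10.77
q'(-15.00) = 4158.58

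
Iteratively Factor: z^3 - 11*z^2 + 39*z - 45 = (z - 3)*(z^2 - 8*z + 15) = (z - 5)*(z - 3)*(z - 3)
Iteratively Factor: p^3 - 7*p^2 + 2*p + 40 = (p - 5)*(p^2 - 2*p - 8) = (p - 5)*(p - 4)*(p + 2)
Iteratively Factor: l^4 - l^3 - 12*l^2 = (l)*(l^3 - l^2 - 12*l) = l^2*(l^2 - l - 12) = l^2*(l - 4)*(l + 3)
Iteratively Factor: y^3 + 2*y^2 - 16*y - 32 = (y + 4)*(y^2 - 2*y - 8) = (y + 2)*(y + 4)*(y - 4)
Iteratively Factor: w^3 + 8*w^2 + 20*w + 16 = (w + 4)*(w^2 + 4*w + 4) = (w + 2)*(w + 4)*(w + 2)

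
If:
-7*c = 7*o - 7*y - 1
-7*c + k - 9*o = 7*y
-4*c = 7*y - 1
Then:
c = 1/4 - 7*y/4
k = 39*y/2 + 11/14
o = 11*y/4 - 3/28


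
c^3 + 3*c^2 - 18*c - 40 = (c - 4)*(c + 2)*(c + 5)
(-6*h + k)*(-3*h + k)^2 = -54*h^3 + 45*h^2*k - 12*h*k^2 + k^3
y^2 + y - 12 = (y - 3)*(y + 4)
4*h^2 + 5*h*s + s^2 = (h + s)*(4*h + s)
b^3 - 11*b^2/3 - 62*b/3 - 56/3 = (b - 7)*(b + 4/3)*(b + 2)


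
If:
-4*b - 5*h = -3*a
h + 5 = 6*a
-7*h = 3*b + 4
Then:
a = 49/87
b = 71/29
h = -47/29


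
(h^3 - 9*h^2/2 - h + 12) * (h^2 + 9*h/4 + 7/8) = h^5 - 9*h^4/4 - 41*h^3/4 + 93*h^2/16 + 209*h/8 + 21/2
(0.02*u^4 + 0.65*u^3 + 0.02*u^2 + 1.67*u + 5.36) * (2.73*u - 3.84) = 0.0546*u^5 + 1.6977*u^4 - 2.4414*u^3 + 4.4823*u^2 + 8.22*u - 20.5824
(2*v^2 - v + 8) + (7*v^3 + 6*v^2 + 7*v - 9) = 7*v^3 + 8*v^2 + 6*v - 1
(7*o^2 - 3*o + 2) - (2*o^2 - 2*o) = 5*o^2 - o + 2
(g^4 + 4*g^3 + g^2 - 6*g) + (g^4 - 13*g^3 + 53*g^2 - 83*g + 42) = 2*g^4 - 9*g^3 + 54*g^2 - 89*g + 42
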